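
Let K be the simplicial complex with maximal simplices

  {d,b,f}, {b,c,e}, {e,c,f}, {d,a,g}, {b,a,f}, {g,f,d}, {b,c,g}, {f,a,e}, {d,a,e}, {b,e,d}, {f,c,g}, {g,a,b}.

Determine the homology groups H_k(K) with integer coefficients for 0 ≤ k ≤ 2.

We work with the vertex ordering a < b < c < d < e < f < g. The simplices of K, each written with vertices in increasing order, are:

  0-simplices (7): a, b, c, d, e, f, g
  1-simplices (18): ab, ad, ae, af, ag, bc, bd, be, bf, bg, ce, cf, cg, de, df, dg, ef, fg
  2-simplices (12): abf, abg, ade, adg, aef, bce, bcg, bde, bdf, cef, cfg, dfg

Hence C_0 ≅ Z^7, C_1 ≅ Z^18, C_2 ≅ Z^12.

The boundary map ∂_1: C_1 → C_0 sends each edge [p,q] (with p < q) to q − p. For instance
  ∂de = e − d.
This gives a 7×18 integer matrix of rank 6; reducing to Smith normal form yields diagonal entries (1,1,1,1,1,1).

The boundary map ∂_2: C_2 → C_1 acts by ∂[p,q,r] = [q,r] − [p,r] + [p,q]. For instance
  ∂dfg = fg − dg + df,
  ∂bdf = df − bf + bd.
As a 18×12 matrix over Z this has rank 12, with invariant factors (1,1,1,1,1,1,1,1,1,1,1,2).

Computing H_k = (kernel of ∂_k) / (image of ∂_{k+1}):

  H_0: rank C_0 − rank ∂_1 = 7 − 6 = 1, and the invariant factors of ∂_1 are all 1, so H_0 = Z.
  H_1: rank ker ∂_1 − rank ∂_2 = (18 − 6) − 12 = 0, and ∂_2 has invariant factor 2 > 1, so H_1 = Z/2Z.
  H_2: rank ker ∂_2 − rank ∂_3 = (12 − 12) − 0 = 0, and there is no ∂_3, so H_2 = 0.

(K is a triangulation of the real projective plane RP^2.)

H_0 ≅ Z,  H_1 ≅ Z/2Z,  H_2 = 0.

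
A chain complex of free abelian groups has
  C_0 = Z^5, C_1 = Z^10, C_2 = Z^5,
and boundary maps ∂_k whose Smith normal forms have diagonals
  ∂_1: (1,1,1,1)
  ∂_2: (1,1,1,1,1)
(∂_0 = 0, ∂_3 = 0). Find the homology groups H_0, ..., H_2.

H_0: b_0 = 5 − 0 − 4 = 1; torsion from ∂_1 factors > 1: none. So H_0 ≅ Z.
H_1: b_1 = 10 − 4 − 5 = 1; torsion from ∂_2 factors > 1: none. So H_1 ≅ Z.
H_2: b_2 = 5 − 5 − 0 = 0; torsion from ∂_3 factors > 1: none. So H_2 ≅ 0.

H_0 ≅ Z,  H_1 ≅ Z,  H_2 = 0.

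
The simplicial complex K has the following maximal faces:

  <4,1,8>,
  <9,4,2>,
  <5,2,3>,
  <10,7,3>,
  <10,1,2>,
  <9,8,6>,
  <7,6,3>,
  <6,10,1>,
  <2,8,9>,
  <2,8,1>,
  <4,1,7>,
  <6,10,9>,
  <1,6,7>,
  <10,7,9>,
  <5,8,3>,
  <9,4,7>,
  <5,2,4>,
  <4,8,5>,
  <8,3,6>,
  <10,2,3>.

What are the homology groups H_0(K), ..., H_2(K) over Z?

Fix the vertex order 1 < 2 < 3 < 4 < 5 < 6 < 7 < 8 < 9 < 10 and write every simplex with vertices in increasing order. Then dim K = 2 and the simplices of K are:

  0-simplices (10): [1], [2], [3], [4], [5], [6], [7], [8], [9], [10]
  1-simplices (30): (30 of them)
  2-simplices (20): (20 of them)

Hence C_0 ≅ Z^10, C_1 ≅ Z^30, C_2 ≅ Z^20.

The boundary map ∂_1: C_1 → C_0 maps an edge to its endpoints' difference, ∂[p,q] = q − p.
The resulting 10×30 matrix has rank 9, and its Smith normal form has invariant factors (1,1,1,1,1,1,1,1,1).

The boundary map ∂_2: C_2 → C_1 sends each 2-simplex [p,q,r] to [q,r] − [p,r] + [p,q]. For instance
  ∂[6,8,9] = [8,9] − [6,9] + [6,8],
  ∂[3,6,8] = [6,8] − [3,8] + [3,6].
The 30×20 boundary matrix has rank 20 and Smith normal form diag(1,1,1,1,1,1,1,1,1,1,1,1,1,1,1,1,1,1,1,2).

Now H_k = ker ∂_k / im ∂_{k+1}, so:

  H_0: rank C_0 − rank ∂_1 = 10 − 9 = 1, and the invariant factors of ∂_1 are all 1, so H_0 ≅ Z.
  H_1: rank ker ∂_1 − rank ∂_2 = (30 − 9) − 20 = 1, and ∂_2 has invariant factor 2 > 1, so H_1 ≅ Z ⊕ Z/2Z.
  H_2: rank ker ∂_2 − rank ∂_3 = (20 − 20) − 0 = 0, and there is no ∂_3, so H_2 ≅ 0.

(K is a triangulation of the Klein bottle.)

H_0 ≅ Z,  H_1 ≅ Z ⊕ Z/2Z,  H_2 = 0.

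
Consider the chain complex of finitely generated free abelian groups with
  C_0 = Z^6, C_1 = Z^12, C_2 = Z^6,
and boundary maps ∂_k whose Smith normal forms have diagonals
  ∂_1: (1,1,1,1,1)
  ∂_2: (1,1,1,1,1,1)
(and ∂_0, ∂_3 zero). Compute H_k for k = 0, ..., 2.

H_0 = Z,  H_1 = Z,  H_2 = 0.

H_0: b_0 = 6 − 0 − 5 = 1; torsion from ∂_1 factors > 1: none. So H_0 = Z.
H_1: b_1 = 12 − 5 − 6 = 1; torsion from ∂_2 factors > 1: none. So H_1 = Z.
H_2: b_2 = 6 − 6 − 0 = 0; torsion from ∂_3 factors > 1: none. So H_2 = 0.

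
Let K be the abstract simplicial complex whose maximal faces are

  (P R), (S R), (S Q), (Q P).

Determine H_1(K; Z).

H_1 = Z.

Order the vertices as P < Q < R < S. Listing each simplex with vertices in this order, K has dimension 1 with simplices:

  0-simplices (4): P, Q, R, S
  1-simplices (4): PQ, PR, QS, RS

giving chain groups C_0 ≅ Z^4, C_1 ≅ Z^4.

∂_1: C_1 → C_0 sends each edge [p,q] (with p < q) to q − p. For instance
  ∂RS = S − R.
The 4×4 boundary matrix has rank 3 and Smith normal form diag(1,1,1).

Reading off H_k = ker ∂_k / im ∂_{k+1}:

  H_1: rank ker ∂_1 − rank ∂_2 = (4 − 3) − 0 = 1, and there is no ∂_2, so H_1 = Z.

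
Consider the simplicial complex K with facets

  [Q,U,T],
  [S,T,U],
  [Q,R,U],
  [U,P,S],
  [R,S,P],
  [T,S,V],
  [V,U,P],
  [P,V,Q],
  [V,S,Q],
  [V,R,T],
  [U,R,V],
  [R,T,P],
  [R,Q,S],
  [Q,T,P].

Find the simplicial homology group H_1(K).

Order the vertices as P < Q < R < S < T < U < V. Listing each simplex with vertices in this order, K has dimension 2 with simplices:

  0-simplices (7): P, Q, R, S, T, U, V
  1-simplices (21): PQ, PR, PS, PT, PU, PV, QR, QS, QT, QU, QV, RS, RT, RU, RV, ST, SU, SV, TU, TV, UV
  2-simplices (14): PQT, PQV, PRS, PRT, PSU, PUV, QRS, QRU, QSV, QTU, RTV, RUV, STU, STV

so the chain groups are C_0 ≅ Z^7, C_1 ≅ Z^21, C_2 ≅ Z^14.

The boundary map ∂_1: C_1 → C_0 is given by ∂[p,q] = [q] − [p]. For instance
  ∂UV = V − U.
The resulting 7×21 matrix has rank 6, and its Smith normal form has invariant factors (1,1,1,1,1,1).

∂_2: C_2 → C_1 maps a triangle to the signed sum of its edges. For instance
  ∂RUV = UV − RV + RU,
  ∂PSU = SU − PU + PS.
The 21×14 boundary matrix has rank 13 and Smith normal form diag(1,1,1,1,1,1,1,1,1,1,1,1,1).

From H_k ≅ ker(∂_k) / im(∂_{k+1}) we obtain:

  H_1: rank ker ∂_1 − rank ∂_2 = (21 − 6) − 13 = 2, and the invariant factors of ∂_2 are all 1, so H_1 ≅ Z^2.

(K is a triangulation of the torus T^2.)

H_1 = Z^2.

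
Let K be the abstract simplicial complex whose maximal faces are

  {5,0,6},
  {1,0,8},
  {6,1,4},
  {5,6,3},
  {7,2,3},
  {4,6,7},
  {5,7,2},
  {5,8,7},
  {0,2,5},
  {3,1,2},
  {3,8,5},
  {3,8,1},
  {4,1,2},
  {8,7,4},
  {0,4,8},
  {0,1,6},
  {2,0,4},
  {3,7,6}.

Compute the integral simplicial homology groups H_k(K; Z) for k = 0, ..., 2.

H_0 ≅ Z,  H_1 ≅ Z × Z/2,  H_2 = 0.

We work with the vertex ordering 0 < 1 < 2 < 3 < 4 < 5 < 6 < 7 < 8. The simplices of K, each written with vertices in increasing order, are:

  0-simplices (9): [0], [1], [2], [3], [4], [5], [6], [7], [8]
  1-simplices (27): (27 of them)
  2-simplices (18): [0,1,6], [0,1,8], [0,2,4], [0,2,5], [0,4,8], [0,5,6], [1,2,3], [1,2,4], [1,3,8], [1,4,6], [2,3,7], [2,5,7], [3,5,6], [3,5,8], [3,6,7], [4,6,7], [4,7,8], [5,7,8]

Hence C_0 ≅ Z^9, C_1 ≅ Z^27, C_2 ≅ Z^18.

Boundary ∂_1: C_1 → C_0 maps an edge to its endpoints' difference, ∂[p,q] = q − p. For instance
  ∂[5,7] = [7] − [5].
The resulting 9×27 matrix has rank 8, and its Smith normal form has invariant factors (1,1,1,1,1,1,1,1).

∂_2: C_2 → C_1 sends each 2-simplex [p,q,r] to [q,r] − [p,r] + [p,q]. For instance
  ∂[1,3,8] = [3,8] − [1,8] + [1,3],
  ∂[1,4,6] = [4,6] − [1,6] + [1,4].
As a 27×18 matrix over Z this has rank 18, with invariant factors (1,1,1,1,1,1,1,1,1,1,1,1,1,1,1,1,1,2).

Now H_k = ker ∂_k / im ∂_{k+1}, so:

  H_0: rank C_0 − rank ∂_1 = 9 − 8 = 1, and the invariant factors of ∂_1 are all 1, so H_0 = Z.
  H_1: rank ker ∂_1 − rank ∂_2 = (27 − 8) − 18 = 1, and ∂_2 has invariant factor 2 > 1, so H_1 = Z × Z/2.
  H_2: rank ker ∂_2 − rank ∂_3 = (18 − 18) − 0 = 0, and there is no ∂_3, so H_2 = 0.

As a check, the Euler characteristic is 9 − 27 + 18 = 0, which agrees with 1 − 1 + 0 = 0.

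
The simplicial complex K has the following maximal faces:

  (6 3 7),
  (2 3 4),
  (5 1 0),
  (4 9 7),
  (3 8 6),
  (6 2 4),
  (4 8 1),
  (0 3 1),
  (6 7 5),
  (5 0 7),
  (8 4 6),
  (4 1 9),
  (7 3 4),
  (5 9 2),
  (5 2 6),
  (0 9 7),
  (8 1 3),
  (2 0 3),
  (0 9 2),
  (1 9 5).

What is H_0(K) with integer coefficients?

Fix the vertex order 0 < 1 < 2 < 3 < 4 < 5 < 6 < 7 < 8 < 9 and write every simplex with vertices in increasing order. Then dim K = 2 and the simplices of K are:

  0-simplices (10): [0], [1], [2], [3], [4], [5], [6], [7], [8], [9]
  1-simplices (30): (30 of them)
  2-simplices (20): (20 of them)

giving chain groups C_0 ≅ Z^10, C_1 ≅ Z^30, C_2 ≅ Z^20.

∂_1: C_1 → C_0 sends each edge [p,q] (with p < q) to q − p. For instance
  ∂[1,9] = [9] − [1].
As a 10×30 matrix over Z this has rank 9, with invariant factors (1,1,1,1,1,1,1,1,1).

Boundary ∂_2: C_2 → C_1 sends each 2-simplex [p,q,r] to [q,r] − [p,r] + [p,q]. For instance
  ∂[2,3,4] = [3,4] − [2,4] + [2,3],
  ∂[0,7,9] = [7,9] − [0,9] + [0,7].
This gives a 30×20 integer matrix of rank 20; reducing to Smith normal form yields diagonal entries (1,1,1,1,1,1,1,1,1,1,1,1,1,1,1,1,1,1,1,2).

From H_k ≅ ker(∂_k) / im(∂_{k+1}) we obtain:

  H_0: rank C_0 − rank ∂_1 = 10 − 9 = 1, and the invariant factors of ∂_1 are all 1, so H_0 ≅ Z.

H_0 = Z.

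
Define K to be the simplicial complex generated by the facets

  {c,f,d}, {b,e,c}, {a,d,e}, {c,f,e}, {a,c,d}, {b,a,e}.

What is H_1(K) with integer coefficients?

Order the vertices as a < b < c < d < e < f. Listing each simplex with vertices in this order, K has dimension 2 with simplices:

  0-simplices (6): a, b, c, d, e, f
  1-simplices (12): ab, ac, ad, ae, bc, be, cd, ce, cf, de, df, ef
  2-simplices (6): abe, acd, ade, bce, cdf, cef

so the chain groups are C_0 ≅ Z^6, C_1 ≅ Z^12, C_2 ≅ Z^6.

Boundary ∂_1: C_1 → C_0 maps an edge to its endpoints' difference, ∂[p,q] = q − p. For instance
  ∂ac = c − a.
As a 6×12 matrix over Z this has rank 5, with invariant factors (1,1,1,1,1).

Boundary ∂_2: C_2 → C_1 maps a triangle to the signed sum of its edges. For instance
  ∂ade = de − ae + ad,
  ∂cdf = df − cf + cd.
The 12×6 boundary matrix has rank 6 and Smith normal form diag(1,1,1,1,1,1).

Computing H_k = (kernel of ∂_k) / (image of ∂_{k+1}):

  H_1: rank ker ∂_1 − rank ∂_2 = (12 − 5) − 6 = 1, and the invariant factors of ∂_2 are all 1, so H_1 ≅ Z.

(K is a triangulation of the cylinder S^1 x I.)

H_1 = Z.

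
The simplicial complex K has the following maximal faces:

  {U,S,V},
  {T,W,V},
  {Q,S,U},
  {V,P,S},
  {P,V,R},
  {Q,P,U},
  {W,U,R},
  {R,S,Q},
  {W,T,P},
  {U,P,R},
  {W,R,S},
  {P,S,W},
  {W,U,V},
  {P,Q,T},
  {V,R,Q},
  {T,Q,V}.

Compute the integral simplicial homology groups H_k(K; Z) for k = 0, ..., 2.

Take the total order P < Q < R < S < T < U < V < W on the vertex set. Then K (dimension 2) consists of the simplices:

  0-simplices (8): P, Q, R, S, T, U, V, W
  1-simplices (24): PQ, PR, PS, PT, PU, PV, PW, QR, QS, QT, QU, QV, RS, RU, RV, RW, SU, SV, SW, TV, TW, UV, UW, VW
  2-simplices (16): PQT, PQU, PRU, PRV, PSV, PSW, PTW, QRS, QRV, QSU, QTV, RSW, RUW, SUV, TVW, UVW

giving chain groups C_0 ≅ Z^8, C_1 ≅ Z^24, C_2 ≅ Z^16.

∂_1: C_1 → C_0 maps an edge to its endpoints' difference, ∂[p,q] = q − p.
This gives a 8×24 integer matrix of rank 7; reducing to Smith normal form yields diagonal entries (1,1,1,1,1,1,1).

Boundary ∂_2: C_2 → C_1 sends each 2-simplex [p,q,r] to [q,r] − [p,r] + [p,q]. For instance
  ∂PQU = QU − PU + PQ,
  ∂QTV = TV − QV + QT.
This gives a 24×16 integer matrix of rank 15; reducing to Smith normal form yields diagonal entries (1,1,1,1,1,1,1,1,1,1,1,1,1,1,1).

From H_k ≅ ker(∂_k) / im(∂_{k+1}) we obtain:

  H_0: rank C_0 − rank ∂_1 = 8 − 7 = 1, and the invariant factors of ∂_1 are all 1, so H_0 ≅ Z.
  H_1: rank ker ∂_1 − rank ∂_2 = (24 − 7) − 15 = 2, and the invariant factors of ∂_2 are all 1, so H_1 ≅ Z^2.
  H_2: rank ker ∂_2 − rank ∂_3 = (16 − 15) − 0 = 1, and there is no ∂_3, so H_2 ≅ Z.

As a check, the Euler characteristic is 8 − 24 + 16 = 0, which agrees with 1 − 2 + 1 = 0.

H_0 = Z,  H_1 = Z^2,  H_2 = Z.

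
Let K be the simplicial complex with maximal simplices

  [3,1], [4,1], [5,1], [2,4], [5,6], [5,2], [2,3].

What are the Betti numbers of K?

Order the vertices as 1 < 2 < 3 < 4 < 5 < 6. Listing each simplex with vertices in this order, K has dimension 1 with simplices:

  0-simplices (6): [1], [2], [3], [4], [5], [6]
  1-simplices (7): [1,3], [1,4], [1,5], [2,3], [2,4], [2,5], [5,6]

Hence C_0 ≅ Z^6, C_1 ≅ Z^7.

Boundary ∂_1: C_1 → C_0 is given by ∂[p,q] = [q] − [p]. For instance
  ∂[1,4] = [4] − [1].
The 6×7 boundary matrix has rank 5 and Smith normal form diag(1,1,1,1,1).

Reading off H_k = ker ∂_k / im ∂_{k+1}:

  H_0: rank C_0 − rank ∂_1 = 6 − 5 = 1, and the invariant factors of ∂_1 are all 1, so H_0 ≅ Z.
  H_1: rank ker ∂_1 − rank ∂_2 = (7 − 5) − 0 = 2, and there is no ∂_2, so H_1 ≅ Z^2.

As a check, the Euler characteristic is 6 − 7 = -1, which agrees with 1 − 2 = -1.

Hence the Betti numbers are b_0 = 1, b_1 = 2.

b_0 = 1, b_1 = 2.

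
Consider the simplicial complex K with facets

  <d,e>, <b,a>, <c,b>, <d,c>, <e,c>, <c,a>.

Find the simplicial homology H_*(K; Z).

H_0 = Z,  H_1 = Z^2.

Take the total order a < b < c < d < e on the vertex set. Then K (dimension 1) consists of the simplices:

  0-simplices (5): a, b, c, d, e
  1-simplices (6): ab, ac, bc, cd, ce, de

giving chain groups C_0 ≅ Z^5, C_1 ≅ Z^6.

The boundary map ∂_1: C_1 → C_0 sends each edge [p,q] (with p < q) to q − p. For instance
  ∂ab = b − a.
The 5×6 boundary matrix has rank 4 and Smith normal form diag(1,1,1,1).

From H_k ≅ ker(∂_k) / im(∂_{k+1}) we obtain:

  H_0: rank C_0 − rank ∂_1 = 5 − 4 = 1, and the invariant factors of ∂_1 are all 1, so H_0 ≅ Z.
  H_1: rank ker ∂_1 − rank ∂_2 = (6 − 4) − 0 = 2, and there is no ∂_2, so H_1 ≅ Z^2.

As a check, the Euler characteristic is 5 − 6 = -1, which agrees with 1 − 2 = -1.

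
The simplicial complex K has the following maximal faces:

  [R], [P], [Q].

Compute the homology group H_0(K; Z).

We work with the vertex ordering P < Q < R. The simplices of K, each written with vertices in increasing order, are:

  0-simplices (3): P, Q, R

so the chain groups are C_0 ≅ Z^3.

Reading off H_k = ker ∂_k / im ∂_{k+1}:

  H_0: rank C_0 − rank ∂_1 = 3 − 0 = 3, and there is no ∂_1, so H_0 ≅ Z^3.

(K is a triangulation of a set of 3 points.)

H_0 = Z^3.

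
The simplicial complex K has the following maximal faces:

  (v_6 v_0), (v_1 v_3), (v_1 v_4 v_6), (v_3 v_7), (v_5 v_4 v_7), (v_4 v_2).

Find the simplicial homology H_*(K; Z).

H_0 = Z,  H_1 = Z,  H_2 = 0.

Fix the vertex order v_0 < v_1 < v_2 < v_3 < v_4 < v_5 < v_6 < v_7 and write every simplex with vertices in increasing order. Then dim K = 2 and the simplices of K are:

  0-simplices (8): [v_0], [v_1], [v_2], [v_3], [v_4], [v_5], [v_6], [v_7]
  1-simplices (10): [v_0,v_6], [v_1,v_3], [v_1,v_4], [v_1,v_6], [v_2,v_4], [v_3,v_7], [v_4,v_5], [v_4,v_6], [v_4,v_7], [v_5,v_7]
  2-simplices (2): [v_1,v_4,v_6], [v_4,v_5,v_7]

giving chain groups C_0 ≅ Z^8, C_1 ≅ Z^10, C_2 ≅ Z^2.

The boundary map ∂_1: C_1 → C_0 sends each edge [p,q] (with p < q) to q − p. For instance
  ∂[v_1,v_3] = [v_3] − [v_1].
This gives a 8×10 integer matrix of rank 7; reducing to Smith normal form yields diagonal entries (1,1,1,1,1,1,1).

Boundary ∂_2: C_2 → C_1 sends each 2-simplex [p,q,r] to [q,r] − [p,r] + [p,q]. For instance
  ∂[v_4,v_5,v_7] = [v_5,v_7] − [v_4,v_7] + [v_4,v_5],
  ∂[v_1,v_4,v_6] = [v_4,v_6] − [v_1,v_6] + [v_1,v_4].
As a 10×2 matrix over Z this has rank 2, with invariant factors (1,1).

Computing H_k = (kernel of ∂_k) / (image of ∂_{k+1}):

  H_0: rank C_0 − rank ∂_1 = 8 − 7 = 1, and the invariant factors of ∂_1 are all 1, so H_0 = Z.
  H_1: rank ker ∂_1 − rank ∂_2 = (10 − 7) − 2 = 1, and the invariant factors of ∂_2 are all 1, so H_1 = Z.
  H_2: rank ker ∂_2 − rank ∂_3 = (2 − 2) − 0 = 0, and there is no ∂_3, so H_2 = 0.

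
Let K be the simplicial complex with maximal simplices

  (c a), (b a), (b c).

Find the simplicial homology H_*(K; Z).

H_0 = Z,  H_1 = Z.

K has 3 vertices, 3 edges.
rank ∂_0 = 0, rank ∂_1 = 2 ⇒ b_0 = 3 − 0 − 2 = 1; all invariant factors of ∂_1 are 1 so no torsion. So H_0 = Z.
rank ∂_1 = 2, rank ∂_2 = 0 ⇒ b_1 = 3 − 2 − 0 = 1. So H_1 = Z.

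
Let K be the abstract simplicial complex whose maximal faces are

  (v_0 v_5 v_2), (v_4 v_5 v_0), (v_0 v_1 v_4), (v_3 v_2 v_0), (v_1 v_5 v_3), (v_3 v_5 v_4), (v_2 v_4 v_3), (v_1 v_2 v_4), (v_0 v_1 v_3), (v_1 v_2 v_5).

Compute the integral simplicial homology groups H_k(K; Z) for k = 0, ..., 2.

H_0 ≅ Z,  H_1 ≅ Z/2,  H_2 = 0.

Order the vertices as v_0 < v_1 < v_2 < v_3 < v_4 < v_5. Listing each simplex with vertices in this order, K has dimension 2 with simplices:

  0-simplices (6): [v_0], [v_1], [v_2], [v_3], [v_4], [v_5]
  1-simplices (15): (15 of them)
  2-simplices (10): [v_0,v_1,v_3], [v_0,v_1,v_4], [v_0,v_2,v_3], [v_0,v_2,v_5], [v_0,v_4,v_5], [v_1,v_2,v_4], [v_1,v_2,v_5], [v_1,v_3,v_5], [v_2,v_3,v_4], [v_3,v_4,v_5]

Hence C_0 ≅ Z^6, C_1 ≅ Z^15, C_2 ≅ Z^10.

∂_1: C_1 → C_0 sends each edge [p,q] (with p < q) to q − p.
The resulting 6×15 matrix has rank 5, and its Smith normal form has invariant factors (1,1,1,1,1).

Boundary ∂_2: C_2 → C_1 acts by ∂[p,q,r] = [q,r] − [p,r] + [p,q]. For instance
  ∂[v_0,v_2,v_5] = [v_2,v_5] − [v_0,v_5] + [v_0,v_2],
  ∂[v_1,v_2,v_4] = [v_2,v_4] − [v_1,v_4] + [v_1,v_2].
The 15×10 boundary matrix has rank 10 and Smith normal form diag(1,1,1,1,1,1,1,1,1,2).

Computing H_k = (kernel of ∂_k) / (image of ∂_{k+1}):

  H_0: rank C_0 − rank ∂_1 = 6 − 5 = 1, and the invariant factors of ∂_1 are all 1, so H_0 ≅ Z.
  H_1: rank ker ∂_1 − rank ∂_2 = (15 − 5) − 10 = 0, and ∂_2 has invariant factor 2 > 1, so H_1 ≅ Z/2.
  H_2: rank ker ∂_2 − rank ∂_3 = (10 − 10) − 0 = 0, and there is no ∂_3, so H_2 ≅ 0.

As a check, the Euler characteristic is 6 − 15 + 10 = 1, which agrees with 1 − 0 + 0 = 1.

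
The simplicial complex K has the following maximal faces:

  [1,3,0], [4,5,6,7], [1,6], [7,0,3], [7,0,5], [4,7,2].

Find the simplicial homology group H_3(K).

H_3 = 0.

We work with the vertex ordering 0 < 1 < 2 < 3 < 4 < 5 < 6 < 7. The simplices of K, each written with vertices in increasing order, are:

  0-simplices (8): [0], [1], [2], [3], [4], [5], [6], [7]
  1-simplices (15): [0,1], [0,3], [0,5], [0,7], [1,3], [1,6], [2,4], [2,7], [3,7], [4,5], [4,6], [4,7], [5,6], [5,7], [6,7]
  2-simplices (8): [0,1,3], [0,3,7], [0,5,7], [2,4,7], [4,5,6], [4,5,7], [4,6,7], [5,6,7]
  3-simplices (1): [4,5,6,7]

giving chain groups C_0 ≅ Z^8, C_1 ≅ Z^15, C_2 ≅ Z^8, C_3 ≅ Z^1.

∂_1: C_1 → C_0 sends each edge [p,q] (with p < q) to q − p.
The 8×15 boundary matrix has rank 7 and Smith normal form diag(1,1,1,1,1,1,1).

The boundary map ∂_2: C_2 → C_1 sends each 2-simplex [p,q,r] to [q,r] − [p,r] + [p,q]. For instance
  ∂[0,3,7] = [3,7] − [0,7] + [0,3],
  ∂[4,5,6] = [5,6] − [4,6] + [4,5].
The 15×8 boundary matrix has rank 7 and Smith normal form diag(1,1,1,1,1,1,1).

The boundary map ∂_3: C_3 → C_2 sends each 3-simplex σ to the alternating sum Σ_i (−1)^i (σ with its i-th vertex removed). For instance
  ∂[4,5,6,7] = [5,6,7] − [4,6,7] + [4,5,7] − [4,5,6].
The resulting 8×1 matrix has rank 1, and its Smith normal form has invariant factors (1).

Computing H_k = (kernel of ∂_k) / (image of ∂_{k+1}):

  H_3: rank ker ∂_3 − rank ∂_4 = (1 − 1) − 0 = 0, and there is no ∂_4, so H_3 ≅ 0.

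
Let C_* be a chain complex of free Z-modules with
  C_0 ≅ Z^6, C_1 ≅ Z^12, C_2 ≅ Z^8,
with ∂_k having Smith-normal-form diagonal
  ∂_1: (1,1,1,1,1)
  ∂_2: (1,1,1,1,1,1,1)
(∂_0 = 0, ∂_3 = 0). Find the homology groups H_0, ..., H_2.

H_0 = Z,  H_1 = 0,  H_2 = Z.

H_0: b_0 = 6 − 0 − 5 = 1; torsion from ∂_1 factors > 1: none. So H_0 = Z.
H_1: b_1 = 12 − 5 − 7 = 0; torsion from ∂_2 factors > 1: none. So H_1 = 0.
H_2: b_2 = 8 − 7 − 0 = 1; torsion from ∂_3 factors > 1: none. So H_2 = Z.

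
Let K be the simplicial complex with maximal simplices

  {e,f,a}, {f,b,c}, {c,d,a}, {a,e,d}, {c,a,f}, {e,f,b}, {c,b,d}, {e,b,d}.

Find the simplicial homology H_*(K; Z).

K has 6 vertices, 12 edges, 8 triangles.
rank ∂_0 = 0, rank ∂_1 = 5 ⇒ b_0 = 6 − 0 − 5 = 1; all invariant factors of ∂_1 are 1 so no torsion. So H_0 ≅ Z.
rank ∂_1 = 5, rank ∂_2 = 7 ⇒ b_1 = 12 − 5 − 7 = 0; all invariant factors of ∂_2 are 1 so no torsion. So H_1 ≅ 0.
rank ∂_2 = 7, rank ∂_3 = 0 ⇒ b_2 = 8 − 7 − 0 = 1. So H_2 ≅ Z.

H_0 = Z,  H_1 = 0,  H_2 = Z.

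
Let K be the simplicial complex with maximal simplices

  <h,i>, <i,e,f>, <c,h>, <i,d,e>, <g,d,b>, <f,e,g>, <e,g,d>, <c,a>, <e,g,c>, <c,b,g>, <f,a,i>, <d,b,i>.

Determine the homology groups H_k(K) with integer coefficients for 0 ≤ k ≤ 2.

H_0 = Z,  H_1 = Z^2,  H_2 = 0.

Take the total order a < b < c < d < e < f < g < h < i on the vertex set. Then K (dimension 2) consists of the simplices:

  0-simplices (9): a, b, c, d, e, f, g, h, i
  1-simplices (19): ac, af, ai, bc, bd, bg, bi, ce, cg, ch, de, dg, di, ef, eg, ei, fg, fi, hi
  2-simplices (9): afi, bcg, bdg, bdi, ceg, deg, dei, efg, efi

Hence C_0 ≅ Z^9, C_1 ≅ Z^19, C_2 ≅ Z^9.

∂_1: C_1 → C_0 sends each edge [p,q] (with p < q) to q − p. For instance
  ∂bg = g − b.
The 9×19 boundary matrix has rank 8 and Smith normal form diag(1,1,1,1,1,1,1,1).

∂_2: C_2 → C_1 acts by ∂[p,q,r] = [q,r] − [p,r] + [p,q]. For instance
  ∂ceg = eg − cg + ce,
  ∂afi = fi − ai + af.
The 19×9 boundary matrix has rank 9 and Smith normal form diag(1,1,1,1,1,1,1,1,1).

Now H_k = ker ∂_k / im ∂_{k+1}, so:

  H_0: rank C_0 − rank ∂_1 = 9 − 8 = 1, and the invariant factors of ∂_1 are all 1, so H_0 = Z.
  H_1: rank ker ∂_1 − rank ∂_2 = (19 − 8) − 9 = 2, and the invariant factors of ∂_2 are all 1, so H_1 = Z^2.
  H_2: rank ker ∂_2 − rank ∂_3 = (9 − 9) − 0 = 0, and there is no ∂_3, so H_2 = 0.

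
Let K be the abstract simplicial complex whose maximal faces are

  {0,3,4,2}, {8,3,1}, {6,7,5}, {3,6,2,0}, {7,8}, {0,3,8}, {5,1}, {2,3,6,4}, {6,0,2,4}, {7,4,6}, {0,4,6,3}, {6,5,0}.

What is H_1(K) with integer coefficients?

Take the total order 0 < 1 < 2 < 3 < 4 < 5 < 6 < 7 < 8 on the vertex set. Then K (dimension 3) consists of the simplices:

  0-simplices (9): [0], [1], [2], [3], [4], [5], [6], [7], [8]
  1-simplices (21): [0,2], [0,3], [0,4], [0,5], [0,6], [0,8], [1,3], [1,5], [1,8], [2,3], [2,4], [2,6], [3,4], [3,6], [3,8], [4,6], [4,7], [5,6], [5,7], [6,7], [7,8]
  2-simplices (15): [0,2,3], [0,2,4], [0,2,6], [0,3,4], [0,3,6], [0,3,8], [0,4,6], [0,5,6], [1,3,8], [2,3,4], [2,3,6], [2,4,6], [3,4,6], [4,6,7], [5,6,7]
  3-simplices (5): [0,2,3,4], [0,2,3,6], [0,2,4,6], [0,3,4,6], [2,3,4,6]

Hence C_0 ≅ Z^9, C_1 ≅ Z^21, C_2 ≅ Z^15, C_3 ≅ Z^5.

∂_1: C_1 → C_0 is given by ∂[p,q] = [q] − [p].
As a 9×21 matrix over Z this has rank 8, with invariant factors (1,1,1,1,1,1,1,1).

The boundary map ∂_2: C_2 → C_1 sends each 2-simplex [p,q,r] to [q,r] − [p,r] + [p,q]. For instance
  ∂[5,6,7] = [6,7] − [5,7] + [5,6],
  ∂[4,6,7] = [6,7] − [4,7] + [4,6].
This gives a 21×15 integer matrix of rank 11; reducing to Smith normal form yields diagonal entries (1,1,1,1,1,1,1,1,1,1,1).

Boundary ∂_3: C_3 → C_2 sends each 3-simplex σ to the alternating sum Σ_i (−1)^i (σ with its i-th vertex removed). For instance
  ∂[0,2,3,4] = [2,3,4] − [0,3,4] + [0,2,4] − [0,2,3],
  ∂[0,2,4,6] = [2,4,6] − [0,4,6] + [0,2,6] − [0,2,4].
The resulting 15×5 matrix has rank 4, and its Smith normal form has invariant factors (1,1,1,1).

Computing H_k = (kernel of ∂_k) / (image of ∂_{k+1}):

  H_1: rank ker ∂_1 − rank ∂_2 = (21 − 8) − 11 = 2, and the invariant factors of ∂_2 are all 1, so H_1 ≅ Z^2.

H_1 = Z^2.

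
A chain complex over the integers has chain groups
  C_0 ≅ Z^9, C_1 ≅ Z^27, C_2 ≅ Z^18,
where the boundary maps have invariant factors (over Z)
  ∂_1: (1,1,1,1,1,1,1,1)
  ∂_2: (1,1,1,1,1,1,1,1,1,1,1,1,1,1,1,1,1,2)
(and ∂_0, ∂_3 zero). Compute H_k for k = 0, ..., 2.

H_0: b_0 = 9 − 0 − 8 = 1; torsion from ∂_1 factors > 1: none. So H_0 = Z.
H_1: b_1 = 27 − 8 − 18 = 1; torsion from ∂_2 factors > 1: [2]. So H_1 = Z ⊕ Z/2.
H_2: b_2 = 18 − 18 − 0 = 0; torsion from ∂_3 factors > 1: none. So H_2 = 0.

H_0 = Z,  H_1 = Z ⊕ Z/2,  H_2 = 0.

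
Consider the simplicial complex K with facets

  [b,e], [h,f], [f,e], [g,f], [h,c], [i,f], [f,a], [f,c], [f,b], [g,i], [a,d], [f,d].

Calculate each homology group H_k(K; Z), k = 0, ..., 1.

H_0 ≅ Z,  H_1 ≅ Z^4.

We work with the vertex ordering a < b < c < d < e < f < g < h < i. The simplices of K, each written with vertices in increasing order, are:

  0-simplices (9): a, b, c, d, e, f, g, h, i
  1-simplices (12): ad, af, be, bf, cf, ch, df, ef, fg, fh, fi, gi

giving chain groups C_0 ≅ Z^9, C_1 ≅ Z^12.

Boundary ∂_1: C_1 → C_0 is given by ∂[p,q] = [q] − [p].
This gives a 9×12 integer matrix of rank 8; reducing to Smith normal form yields diagonal entries (1,1,1,1,1,1,1,1).

Now H_k = ker ∂_k / im ∂_{k+1}, so:

  H_0: rank C_0 − rank ∂_1 = 9 − 8 = 1, and the invariant factors of ∂_1 are all 1, so H_0 ≅ Z.
  H_1: rank ker ∂_1 − rank ∂_2 = (12 − 8) − 0 = 4, and there is no ∂_2, so H_1 ≅ Z^4.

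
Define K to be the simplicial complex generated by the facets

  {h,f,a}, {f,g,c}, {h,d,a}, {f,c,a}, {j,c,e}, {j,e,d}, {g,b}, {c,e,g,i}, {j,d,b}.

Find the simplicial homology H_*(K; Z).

H_0 ≅ Z,  H_1 ≅ Z^2,  H_2 = 0,  H_3 = 0.

Order the vertices as a < b < c < d < e < f < g < h < i < j. Listing each simplex with vertices in this order, K has dimension 3 with simplices:

  0-simplices (10): a, b, c, d, e, f, g, h, i, j
  1-simplices (21): ac, ad, af, ah, bd, bg, bj, ce, cf, cg, ci, cj, de, dh, dj, eg, ei, ej, fg, fh, gi
  2-simplices (11): acf, adh, afh, bdj, ceg, cei, cej, cfg, cgi, dej, egi
  3-simplices (1): cegi

so the chain groups are C_0 ≅ Z^10, C_1 ≅ Z^21, C_2 ≅ Z^11, C_3 ≅ Z^1.

The boundary map ∂_1: C_1 → C_0 maps an edge to its endpoints' difference, ∂[p,q] = q − p.
As a 10×21 matrix over Z this has rank 9, with invariant factors (1,1,1,1,1,1,1,1,1).

The boundary map ∂_2: C_2 → C_1 sends each 2-simplex [p,q,r] to [q,r] − [p,r] + [p,q]. For instance
  ∂cej = ej − cj + ce,
  ∂bdj = dj − bj + bd.
The resulting 21×11 matrix has rank 10, and its Smith normal form has invariant factors (1,1,1,1,1,1,1,1,1,1).

The boundary map ∂_3: C_3 → C_2 sends each 3-simplex σ to the alternating sum Σ_i (−1)^i (σ with its i-th vertex removed). For instance
  ∂cegi = egi − cgi + cei − ceg.
This gives a 11×1 integer matrix of rank 1; reducing to Smith normal form yields diagonal entries (1).

Now H_k = ker ∂_k / im ∂_{k+1}, so:

  H_0: rank C_0 − rank ∂_1 = 10 − 9 = 1, and the invariant factors of ∂_1 are all 1, so H_0 ≅ Z.
  H_1: rank ker ∂_1 − rank ∂_2 = (21 − 9) − 10 = 2, and the invariant factors of ∂_2 are all 1, so H_1 ≅ Z^2.
  H_2: rank ker ∂_2 − rank ∂_3 = (11 − 10) − 1 = 0, and the invariant factors of ∂_3 are all 1, so H_2 ≅ 0.
  H_3: rank ker ∂_3 − rank ∂_4 = (1 − 1) − 0 = 0, and there is no ∂_4, so H_3 ≅ 0.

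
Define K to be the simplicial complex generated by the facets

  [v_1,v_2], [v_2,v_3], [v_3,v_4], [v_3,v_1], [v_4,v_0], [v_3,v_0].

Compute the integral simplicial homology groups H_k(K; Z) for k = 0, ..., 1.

H_0 = Z,  H_1 = Z^2.

K has 5 vertices, 6 edges.
rank ∂_0 = 0, rank ∂_1 = 4 ⇒ b_0 = 5 − 0 − 4 = 1; all invariant factors of ∂_1 are 1 so no torsion. So H_0 = Z.
rank ∂_1 = 4, rank ∂_2 = 0 ⇒ b_1 = 6 − 4 − 0 = 2. So H_1 = Z^2.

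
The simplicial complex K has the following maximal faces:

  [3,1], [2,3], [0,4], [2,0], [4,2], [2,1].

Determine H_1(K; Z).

H_1 = Z^2.

Take the total order 0 < 1 < 2 < 3 < 4 on the vertex set. Then K (dimension 1) consists of the simplices:

  0-simplices (5): [0], [1], [2], [3], [4]
  1-simplices (6): [0,2], [0,4], [1,2], [1,3], [2,3], [2,4]

so the chain groups are C_0 ≅ Z^5, C_1 ≅ Z^6.

∂_1: C_1 → C_0 maps an edge to its endpoints' difference, ∂[p,q] = q − p. For instance
  ∂[2,3] = [3] − [2].
The 5×6 boundary matrix has rank 4 and Smith normal form diag(1,1,1,1).

From H_k ≅ ker(∂_k) / im(∂_{k+1}) we obtain:

  H_1: rank ker ∂_1 − rank ∂_2 = (6 − 4) − 0 = 2, and there is no ∂_2, so H_1 = Z^2.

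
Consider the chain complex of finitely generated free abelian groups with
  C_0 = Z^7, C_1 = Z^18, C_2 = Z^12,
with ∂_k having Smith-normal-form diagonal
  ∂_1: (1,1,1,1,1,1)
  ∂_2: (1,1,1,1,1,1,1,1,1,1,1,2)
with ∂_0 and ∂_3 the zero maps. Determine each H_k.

H_0 = Z,  H_1 = Z/2,  H_2 = 0.

H_0: b_0 = 7 − 0 − 6 = 1; torsion from ∂_1 factors > 1: none. So H_0 = Z.
H_1: b_1 = 18 − 6 − 12 = 0; torsion from ∂_2 factors > 1: [2]. So H_1 = Z/2.
H_2: b_2 = 12 − 12 − 0 = 0; torsion from ∂_3 factors > 1: none. So H_2 = 0.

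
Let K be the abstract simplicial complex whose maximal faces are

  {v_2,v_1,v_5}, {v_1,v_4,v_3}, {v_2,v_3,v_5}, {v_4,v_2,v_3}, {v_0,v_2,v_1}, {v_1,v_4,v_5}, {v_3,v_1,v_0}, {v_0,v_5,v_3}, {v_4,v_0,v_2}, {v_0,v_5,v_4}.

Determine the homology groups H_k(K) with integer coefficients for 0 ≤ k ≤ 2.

Order the vertices as v_0 < v_1 < v_2 < v_3 < v_4 < v_5. Listing each simplex with vertices in this order, K has dimension 2 with simplices:

  0-simplices (6): [v_0], [v_1], [v_2], [v_3], [v_4], [v_5]
  1-simplices (15): (15 of them)
  2-simplices (10): [v_0,v_1,v_2], [v_0,v_1,v_3], [v_0,v_2,v_4], [v_0,v_3,v_5], [v_0,v_4,v_5], [v_1,v_2,v_5], [v_1,v_3,v_4], [v_1,v_4,v_5], [v_2,v_3,v_4], [v_2,v_3,v_5]

Hence C_0 ≅ Z^6, C_1 ≅ Z^15, C_2 ≅ Z^10.

The boundary map ∂_1: C_1 → C_0 maps an edge to its endpoints' difference, ∂[p,q] = q − p. For instance
  ∂[v_0,v_3] = [v_3] − [v_0].
The resulting 6×15 matrix has rank 5, and its Smith normal form has invariant factors (1,1,1,1,1).

Boundary ∂_2: C_2 → C_1 sends each 2-simplex [p,q,r] to [q,r] − [p,r] + [p,q]. For instance
  ∂[v_1,v_3,v_4] = [v_3,v_4] − [v_1,v_4] + [v_1,v_3],
  ∂[v_0,v_1,v_3] = [v_1,v_3] − [v_0,v_3] + [v_0,v_1].
The 15×10 boundary matrix has rank 10 and Smith normal form diag(1,1,1,1,1,1,1,1,1,2).

Computing H_k = (kernel of ∂_k) / (image of ∂_{k+1}):

  H_0: rank C_0 − rank ∂_1 = 6 − 5 = 1, and the invariant factors of ∂_1 are all 1, so H_0 = Z.
  H_1: rank ker ∂_1 − rank ∂_2 = (15 − 5) − 10 = 0, and ∂_2 has invariant factor 2 > 1, so H_1 = Z/2.
  H_2: rank ker ∂_2 − rank ∂_3 = (10 − 10) − 0 = 0, and there is no ∂_3, so H_2 = 0.

H_0 = Z,  H_1 = Z/2,  H_2 = 0.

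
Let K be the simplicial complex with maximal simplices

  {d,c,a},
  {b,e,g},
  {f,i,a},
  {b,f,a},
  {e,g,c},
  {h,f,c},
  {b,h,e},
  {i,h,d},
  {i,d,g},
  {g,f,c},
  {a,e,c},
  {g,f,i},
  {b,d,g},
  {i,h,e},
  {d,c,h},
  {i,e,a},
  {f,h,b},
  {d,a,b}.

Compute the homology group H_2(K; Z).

We work with the vertex ordering a < b < c < d < e < f < g < h < i. The simplices of K, each written with vertices in increasing order, are:

  0-simplices (9): a, b, c, d, e, f, g, h, i
  1-simplices (27): ab, ac, ad, ae, af, ai, bd, be, bf, bg, bh, cd, ce, cf, cg, ch, dg, dh, di, eg, eh, ei, fg, fh, fi, gi, hi
  2-simplices (18): abd, abf, acd, ace, aei, afi, bdg, beg, beh, bfh, cdh, ceg, cfg, cfh, dgi, dhi, ehi, fgi

so the chain groups are C_0 ≅ Z^9, C_1 ≅ Z^27, C_2 ≅ Z^18.

The boundary map ∂_1: C_1 → C_0 sends each edge [p,q] (with p < q) to q − p. For instance
  ∂ai = i − a.
The resulting 9×27 matrix has rank 8, and its Smith normal form has invariant factors (1,1,1,1,1,1,1,1).

Boundary ∂_2: C_2 → C_1 acts by ∂[p,q,r] = [q,r] − [p,r] + [p,q]. For instance
  ∂acd = cd − ad + ac,
  ∂beg = eg − bg + be.
As a 27×18 matrix over Z this has rank 17, with invariant factors (1,1,1,1,1,1,1,1,1,1,1,1,1,1,1,1,1).

Reading off H_k = ker ∂_k / im ∂_{k+1}:

  H_2: rank ker ∂_2 − rank ∂_3 = (18 − 17) − 0 = 1, and there is no ∂_3, so H_2 ≅ Z.

H_2 ≅ Z.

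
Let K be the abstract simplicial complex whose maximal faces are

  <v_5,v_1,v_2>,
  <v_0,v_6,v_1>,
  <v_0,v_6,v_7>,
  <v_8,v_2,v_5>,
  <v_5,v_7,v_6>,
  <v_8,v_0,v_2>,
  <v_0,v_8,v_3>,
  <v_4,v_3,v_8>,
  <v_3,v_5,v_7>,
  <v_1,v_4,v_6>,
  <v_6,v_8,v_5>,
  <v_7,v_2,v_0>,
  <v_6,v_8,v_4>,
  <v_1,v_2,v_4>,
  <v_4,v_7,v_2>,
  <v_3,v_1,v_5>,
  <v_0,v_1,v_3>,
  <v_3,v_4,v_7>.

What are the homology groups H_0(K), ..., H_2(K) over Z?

H_0 = Z,  H_1 = Z^2,  H_2 = Z.

K has 9 vertices, 27 edges, 18 triangles.
rank ∂_0 = 0, rank ∂_1 = 8 ⇒ b_0 = 9 − 0 − 8 = 1; all invariant factors of ∂_1 are 1 so no torsion. So H_0 = Z.
rank ∂_1 = 8, rank ∂_2 = 17 ⇒ b_1 = 27 − 8 − 17 = 2; all invariant factors of ∂_2 are 1 so no torsion. So H_1 = Z^2.
rank ∂_2 = 17, rank ∂_3 = 0 ⇒ b_2 = 18 − 17 − 0 = 1. So H_2 = Z.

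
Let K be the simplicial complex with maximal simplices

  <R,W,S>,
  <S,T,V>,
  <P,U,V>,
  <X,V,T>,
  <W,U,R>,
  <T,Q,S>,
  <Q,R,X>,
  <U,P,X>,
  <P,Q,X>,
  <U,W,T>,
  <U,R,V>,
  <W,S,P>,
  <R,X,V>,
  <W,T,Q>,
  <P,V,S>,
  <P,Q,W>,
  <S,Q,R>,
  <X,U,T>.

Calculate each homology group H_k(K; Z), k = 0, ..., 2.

Fix the vertex order P < Q < R < S < T < U < V < W < X and write every simplex with vertices in increasing order. Then dim K = 2 and the simplices of K are:

  0-simplices (9): P, Q, R, S, T, U, V, W, X
  1-simplices (27): PQ, PS, PU, PV, PW, PX, QR, QS, QT, QW, QX, RS, RU, RV, RW, RX, ST, SV, SW, TU, TV, TW, TX, UV, UW, UX, VX
  2-simplices (18): PQW, PQX, PSV, PSW, PUV, PUX, QRS, QRX, QST, QTW, RSW, RUV, RUW, RVX, STV, TUW, TUX, TVX

Hence C_0 ≅ Z^9, C_1 ≅ Z^27, C_2 ≅ Z^18.

The boundary map ∂_1: C_1 → C_0 is given by ∂[p,q] = [q] − [p].
The 9×27 boundary matrix has rank 8 and Smith normal form diag(1,1,1,1,1,1,1,1).

∂_2: C_2 → C_1 acts by ∂[p,q,r] = [q,r] − [p,r] + [p,q]. For instance
  ∂PQX = QX − PX + PQ,
  ∂PUX = UX − PX + PU.
The 27×18 boundary matrix has rank 18 and Smith normal form diag(1,1,1,1,1,1,1,1,1,1,1,1,1,1,1,1,1,2).

Reading off H_k = ker ∂_k / im ∂_{k+1}:

  H_0: rank C_0 − rank ∂_1 = 9 − 8 = 1, and the invariant factors of ∂_1 are all 1, so H_0 = Z.
  H_1: rank ker ∂_1 − rank ∂_2 = (27 − 8) − 18 = 1, and ∂_2 has invariant factor 2 > 1, so H_1 = Z ⊕ Z_2.
  H_2: rank ker ∂_2 − rank ∂_3 = (18 − 18) − 0 = 0, and there is no ∂_3, so H_2 = 0.

H_0 ≅ Z,  H_1 ≅ Z ⊕ Z_2,  H_2 = 0.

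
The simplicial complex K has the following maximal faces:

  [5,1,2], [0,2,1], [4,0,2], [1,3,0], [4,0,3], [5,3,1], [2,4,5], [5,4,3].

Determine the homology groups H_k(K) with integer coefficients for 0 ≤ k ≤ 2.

Order the vertices as 0 < 1 < 2 < 3 < 4 < 5. Listing each simplex with vertices in this order, K has dimension 2 with simplices:

  0-simplices (6): [0], [1], [2], [3], [4], [5]
  1-simplices (12): [0,1], [0,2], [0,3], [0,4], [1,2], [1,3], [1,5], [2,4], [2,5], [3,4], [3,5], [4,5]
  2-simplices (8): [0,1,2], [0,1,3], [0,2,4], [0,3,4], [1,2,5], [1,3,5], [2,4,5], [3,4,5]

so the chain groups are C_0 ≅ Z^6, C_1 ≅ Z^12, C_2 ≅ Z^8.

Boundary ∂_1: C_1 → C_0 maps an edge to its endpoints' difference, ∂[p,q] = q − p. For instance
  ∂[4,5] = [5] − [4].
This gives a 6×12 integer matrix of rank 5; reducing to Smith normal form yields diagonal entries (1,1,1,1,1).

The boundary map ∂_2: C_2 → C_1 maps a triangle to the signed sum of its edges. For instance
  ∂[1,2,5] = [2,5] − [1,5] + [1,2],
  ∂[0,3,4] = [3,4] − [0,4] + [0,3].
As a 12×8 matrix over Z this has rank 7, with invariant factors (1,1,1,1,1,1,1).

Reading off H_k = ker ∂_k / im ∂_{k+1}:

  H_0: rank C_0 − rank ∂_1 = 6 − 5 = 1, and the invariant factors of ∂_1 are all 1, so H_0 = Z.
  H_1: rank ker ∂_1 − rank ∂_2 = (12 − 5) − 7 = 0, and the invariant factors of ∂_2 are all 1, so H_1 = 0.
  H_2: rank ker ∂_2 − rank ∂_3 = (8 − 7) − 0 = 1, and there is no ∂_3, so H_2 = Z.

H_0 = Z,  H_1 = 0,  H_2 = Z.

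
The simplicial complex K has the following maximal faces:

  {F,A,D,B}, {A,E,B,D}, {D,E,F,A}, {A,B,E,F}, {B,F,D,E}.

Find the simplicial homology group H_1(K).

Order the vertices as A < B < D < E < F. Listing each simplex with vertices in this order, K has dimension 3 with simplices:

  0-simplices (5): A, B, D, E, F
  1-simplices (10): AB, AD, AE, AF, BD, BE, BF, DE, DF, EF
  2-simplices (10): ABD, ABE, ABF, ADE, ADF, AEF, BDE, BDF, BEF, DEF
  3-simplices (5): ABDE, ABDF, ABEF, ADEF, BDEF

Hence C_0 ≅ Z^5, C_1 ≅ Z^10, C_2 ≅ Z^10, C_3 ≅ Z^5.

∂_1: C_1 → C_0 maps an edge to its endpoints' difference, ∂[p,q] = q − p. For instance
  ∂BF = F − B.
This gives a 5×10 integer matrix of rank 4; reducing to Smith normal form yields diagonal entries (1,1,1,1).

∂_2: C_2 → C_1 maps a triangle to the signed sum of its edges. For instance
  ∂ABD = BD − AD + AB,
  ∂ABE = BE − AE + AB.
The 10×10 boundary matrix has rank 6 and Smith normal form diag(1,1,1,1,1,1).

Boundary ∂_3: C_3 → C_2 sends each 3-simplex σ to the alternating sum Σ_i (−1)^i (σ with its i-th vertex removed). For instance
  ∂BDEF = DEF − BEF + BDF − BDE,
  ∂ADEF = DEF − AEF + ADF − ADE.
This gives a 10×5 integer matrix of rank 4; reducing to Smith normal form yields diagonal entries (1,1,1,1).

Now H_k = ker ∂_k / im ∂_{k+1}, so:

  H_1: rank ker ∂_1 − rank ∂_2 = (10 − 4) − 6 = 0, and the invariant factors of ∂_2 are all 1, so H_1 ≅ 0.

H_1 ≅ 0.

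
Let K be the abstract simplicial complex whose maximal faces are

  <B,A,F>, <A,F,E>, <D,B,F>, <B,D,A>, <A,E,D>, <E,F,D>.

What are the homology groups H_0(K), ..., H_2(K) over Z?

H_0 = Z,  H_1 = 0,  H_2 = Z.

Order the vertices as A < B < D < E < F. Listing each simplex with vertices in this order, K has dimension 2 with simplices:

  0-simplices (5): A, B, D, E, F
  1-simplices (9): AB, AD, AE, AF, BD, BF, DE, DF, EF
  2-simplices (6): ABD, ABF, ADE, AEF, BDF, DEF

Hence C_0 ≅ Z^5, C_1 ≅ Z^9, C_2 ≅ Z^6.

∂_1: C_1 → C_0 maps an edge to its endpoints' difference, ∂[p,q] = q − p.
This gives a 5×9 integer matrix of rank 4; reducing to Smith normal form yields diagonal entries (1,1,1,1).

∂_2: C_2 → C_1 maps a triangle to the signed sum of its edges. For instance
  ∂ABD = BD − AD + AB,
  ∂DEF = EF − DF + DE.
The resulting 9×6 matrix has rank 5, and its Smith normal form has invariant factors (1,1,1,1,1).

Now H_k = ker ∂_k / im ∂_{k+1}, so:

  H_0: rank C_0 − rank ∂_1 = 5 − 4 = 1, and the invariant factors of ∂_1 are all 1, so H_0 ≅ Z.
  H_1: rank ker ∂_1 − rank ∂_2 = (9 − 4) − 5 = 0, and the invariant factors of ∂_2 are all 1, so H_1 ≅ 0.
  H_2: rank ker ∂_2 − rank ∂_3 = (6 − 5) − 0 = 1, and there is no ∂_3, so H_2 ≅ Z.

As a check, the Euler characteristic is 5 − 9 + 6 = 2, which agrees with 1 − 0 + 1 = 2.
(K is a triangulation of the 2-sphere S^2.)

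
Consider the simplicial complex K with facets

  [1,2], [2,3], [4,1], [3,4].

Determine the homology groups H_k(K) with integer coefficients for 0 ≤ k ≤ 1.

H_0 = Z,  H_1 = Z.

Take the total order 1 < 2 < 3 < 4 on the vertex set. Then K (dimension 1) consists of the simplices:

  0-simplices (4): [1], [2], [3], [4]
  1-simplices (4): [1,2], [1,4], [2,3], [3,4]

Hence C_0 ≅ Z^4, C_1 ≅ Z^4.

The boundary map ∂_1: C_1 → C_0 is given by ∂[p,q] = [q] − [p]. For instance
  ∂[1,2] = [2] − [1].
As a 4×4 matrix over Z this has rank 3, with invariant factors (1,1,1).

Now H_k = ker ∂_k / im ∂_{k+1}, so:

  H_0: rank C_0 − rank ∂_1 = 4 − 3 = 1, and the invariant factors of ∂_1 are all 1, so H_0 ≅ Z.
  H_1: rank ker ∂_1 − rank ∂_2 = (4 − 3) − 0 = 1, and there is no ∂_2, so H_1 ≅ Z.

(K is a triangulation of the circle S^1.)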